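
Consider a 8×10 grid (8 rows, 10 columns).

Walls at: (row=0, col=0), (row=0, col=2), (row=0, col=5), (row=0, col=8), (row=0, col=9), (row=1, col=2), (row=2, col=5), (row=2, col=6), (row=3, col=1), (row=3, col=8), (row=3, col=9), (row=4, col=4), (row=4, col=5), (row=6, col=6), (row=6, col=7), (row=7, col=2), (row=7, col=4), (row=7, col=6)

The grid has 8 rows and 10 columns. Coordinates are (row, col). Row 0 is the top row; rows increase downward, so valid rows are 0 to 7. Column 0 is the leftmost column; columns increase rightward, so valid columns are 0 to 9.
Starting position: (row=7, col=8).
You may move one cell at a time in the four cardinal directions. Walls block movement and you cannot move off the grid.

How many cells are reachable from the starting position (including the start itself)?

Answer: Reachable cells: 62

Derivation:
BFS flood-fill from (row=7, col=8):
  Distance 0: (row=7, col=8)
  Distance 1: (row=6, col=8), (row=7, col=7), (row=7, col=9)
  Distance 2: (row=5, col=8), (row=6, col=9)
  Distance 3: (row=4, col=8), (row=5, col=7), (row=5, col=9)
  Distance 4: (row=4, col=7), (row=4, col=9), (row=5, col=6)
  Distance 5: (row=3, col=7), (row=4, col=6), (row=5, col=5)
  Distance 6: (row=2, col=7), (row=3, col=6), (row=5, col=4), (row=6, col=5)
  Distance 7: (row=1, col=7), (row=2, col=8), (row=3, col=5), (row=5, col=3), (row=6, col=4), (row=7, col=5)
  Distance 8: (row=0, col=7), (row=1, col=6), (row=1, col=8), (row=2, col=9), (row=3, col=4), (row=4, col=3), (row=5, col=2), (row=6, col=3)
  Distance 9: (row=0, col=6), (row=1, col=5), (row=1, col=9), (row=2, col=4), (row=3, col=3), (row=4, col=2), (row=5, col=1), (row=6, col=2), (row=7, col=3)
  Distance 10: (row=1, col=4), (row=2, col=3), (row=3, col=2), (row=4, col=1), (row=5, col=0), (row=6, col=1)
  Distance 11: (row=0, col=4), (row=1, col=3), (row=2, col=2), (row=4, col=0), (row=6, col=0), (row=7, col=1)
  Distance 12: (row=0, col=3), (row=2, col=1), (row=3, col=0), (row=7, col=0)
  Distance 13: (row=1, col=1), (row=2, col=0)
  Distance 14: (row=0, col=1), (row=1, col=0)
Total reachable: 62 (grid has 62 open cells total)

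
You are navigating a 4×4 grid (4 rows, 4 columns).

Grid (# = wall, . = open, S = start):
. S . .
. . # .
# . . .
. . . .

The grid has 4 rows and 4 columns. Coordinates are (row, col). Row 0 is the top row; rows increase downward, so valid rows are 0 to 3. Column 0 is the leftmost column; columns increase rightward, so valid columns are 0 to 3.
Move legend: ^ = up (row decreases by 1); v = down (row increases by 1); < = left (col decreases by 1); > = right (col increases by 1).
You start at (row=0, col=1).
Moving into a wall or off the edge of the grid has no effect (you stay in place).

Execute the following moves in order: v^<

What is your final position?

Start: (row=0, col=1)
  v (down): (row=0, col=1) -> (row=1, col=1)
  ^ (up): (row=1, col=1) -> (row=0, col=1)
  < (left): (row=0, col=1) -> (row=0, col=0)
Final: (row=0, col=0)

Answer: Final position: (row=0, col=0)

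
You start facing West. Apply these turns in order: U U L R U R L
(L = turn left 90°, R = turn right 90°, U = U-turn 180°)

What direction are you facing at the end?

Answer: Final heading: East

Derivation:
Start: West
  U (U-turn (180°)) -> East
  U (U-turn (180°)) -> West
  L (left (90° counter-clockwise)) -> South
  R (right (90° clockwise)) -> West
  U (U-turn (180°)) -> East
  R (right (90° clockwise)) -> South
  L (left (90° counter-clockwise)) -> East
Final: East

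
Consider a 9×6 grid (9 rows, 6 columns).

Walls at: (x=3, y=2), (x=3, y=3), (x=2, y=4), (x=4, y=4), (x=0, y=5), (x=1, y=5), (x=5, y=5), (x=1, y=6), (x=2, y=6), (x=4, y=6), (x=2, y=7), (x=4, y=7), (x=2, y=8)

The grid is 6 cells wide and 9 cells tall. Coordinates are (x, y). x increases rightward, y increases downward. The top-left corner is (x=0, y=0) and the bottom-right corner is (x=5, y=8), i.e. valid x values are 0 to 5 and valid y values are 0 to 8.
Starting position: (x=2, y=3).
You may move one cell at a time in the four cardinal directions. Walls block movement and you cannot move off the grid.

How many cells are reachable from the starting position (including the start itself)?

Answer: Reachable cells: 25

Derivation:
BFS flood-fill from (x=2, y=3):
  Distance 0: (x=2, y=3)
  Distance 1: (x=2, y=2), (x=1, y=3)
  Distance 2: (x=2, y=1), (x=1, y=2), (x=0, y=3), (x=1, y=4)
  Distance 3: (x=2, y=0), (x=1, y=1), (x=3, y=1), (x=0, y=2), (x=0, y=4)
  Distance 4: (x=1, y=0), (x=3, y=0), (x=0, y=1), (x=4, y=1)
  Distance 5: (x=0, y=0), (x=4, y=0), (x=5, y=1), (x=4, y=2)
  Distance 6: (x=5, y=0), (x=5, y=2), (x=4, y=3)
  Distance 7: (x=5, y=3)
  Distance 8: (x=5, y=4)
Total reachable: 25 (grid has 41 open cells total)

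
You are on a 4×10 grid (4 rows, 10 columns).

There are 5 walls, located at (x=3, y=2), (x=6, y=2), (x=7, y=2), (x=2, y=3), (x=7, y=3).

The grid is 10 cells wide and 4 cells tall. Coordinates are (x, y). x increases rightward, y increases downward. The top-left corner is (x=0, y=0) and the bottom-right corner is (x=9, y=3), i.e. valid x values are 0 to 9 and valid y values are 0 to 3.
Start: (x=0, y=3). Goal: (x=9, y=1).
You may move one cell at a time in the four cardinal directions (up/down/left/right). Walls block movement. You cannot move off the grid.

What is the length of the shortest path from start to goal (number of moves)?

Answer: Shortest path length: 11

Derivation:
BFS from (x=0, y=3) until reaching (x=9, y=1):
  Distance 0: (x=0, y=3)
  Distance 1: (x=0, y=2), (x=1, y=3)
  Distance 2: (x=0, y=1), (x=1, y=2)
  Distance 3: (x=0, y=0), (x=1, y=1), (x=2, y=2)
  Distance 4: (x=1, y=0), (x=2, y=1)
  Distance 5: (x=2, y=0), (x=3, y=1)
  Distance 6: (x=3, y=0), (x=4, y=1)
  Distance 7: (x=4, y=0), (x=5, y=1), (x=4, y=2)
  Distance 8: (x=5, y=0), (x=6, y=1), (x=5, y=2), (x=4, y=3)
  Distance 9: (x=6, y=0), (x=7, y=1), (x=3, y=3), (x=5, y=3)
  Distance 10: (x=7, y=0), (x=8, y=1), (x=6, y=3)
  Distance 11: (x=8, y=0), (x=9, y=1), (x=8, y=2)  <- goal reached here
One shortest path (11 moves): (x=0, y=3) -> (x=1, y=3) -> (x=1, y=2) -> (x=2, y=2) -> (x=2, y=1) -> (x=3, y=1) -> (x=4, y=1) -> (x=5, y=1) -> (x=6, y=1) -> (x=7, y=1) -> (x=8, y=1) -> (x=9, y=1)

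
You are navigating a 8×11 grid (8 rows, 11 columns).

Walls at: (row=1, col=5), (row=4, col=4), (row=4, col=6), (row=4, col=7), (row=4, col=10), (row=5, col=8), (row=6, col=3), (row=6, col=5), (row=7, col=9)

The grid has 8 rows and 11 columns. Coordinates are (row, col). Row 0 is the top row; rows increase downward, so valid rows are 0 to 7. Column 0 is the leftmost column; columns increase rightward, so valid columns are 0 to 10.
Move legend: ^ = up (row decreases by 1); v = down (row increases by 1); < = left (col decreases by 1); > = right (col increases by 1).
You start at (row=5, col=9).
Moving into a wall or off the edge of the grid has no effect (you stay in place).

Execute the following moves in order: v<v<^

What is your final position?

Start: (row=5, col=9)
  v (down): (row=5, col=9) -> (row=6, col=9)
  < (left): (row=6, col=9) -> (row=6, col=8)
  v (down): (row=6, col=8) -> (row=7, col=8)
  < (left): (row=7, col=8) -> (row=7, col=7)
  ^ (up): (row=7, col=7) -> (row=6, col=7)
Final: (row=6, col=7)

Answer: Final position: (row=6, col=7)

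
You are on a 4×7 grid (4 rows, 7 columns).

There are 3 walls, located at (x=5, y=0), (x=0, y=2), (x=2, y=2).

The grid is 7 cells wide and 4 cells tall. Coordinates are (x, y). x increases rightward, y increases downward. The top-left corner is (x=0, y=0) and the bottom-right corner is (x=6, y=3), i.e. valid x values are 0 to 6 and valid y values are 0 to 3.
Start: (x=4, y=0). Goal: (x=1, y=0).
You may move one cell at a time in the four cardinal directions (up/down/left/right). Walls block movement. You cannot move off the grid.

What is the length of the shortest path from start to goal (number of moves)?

Answer: Shortest path length: 3

Derivation:
BFS from (x=4, y=0) until reaching (x=1, y=0):
  Distance 0: (x=4, y=0)
  Distance 1: (x=3, y=0), (x=4, y=1)
  Distance 2: (x=2, y=0), (x=3, y=1), (x=5, y=1), (x=4, y=2)
  Distance 3: (x=1, y=0), (x=2, y=1), (x=6, y=1), (x=3, y=2), (x=5, y=2), (x=4, y=3)  <- goal reached here
One shortest path (3 moves): (x=4, y=0) -> (x=3, y=0) -> (x=2, y=0) -> (x=1, y=0)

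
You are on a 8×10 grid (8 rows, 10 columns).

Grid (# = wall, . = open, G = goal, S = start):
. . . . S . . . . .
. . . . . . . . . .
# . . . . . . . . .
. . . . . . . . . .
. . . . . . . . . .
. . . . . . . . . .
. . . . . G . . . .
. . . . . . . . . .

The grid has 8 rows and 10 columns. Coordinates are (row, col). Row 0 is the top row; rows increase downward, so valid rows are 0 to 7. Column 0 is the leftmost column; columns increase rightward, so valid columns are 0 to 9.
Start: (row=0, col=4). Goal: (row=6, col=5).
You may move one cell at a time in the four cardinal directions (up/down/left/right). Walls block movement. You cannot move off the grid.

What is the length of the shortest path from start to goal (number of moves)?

BFS from (row=0, col=4) until reaching (row=6, col=5):
  Distance 0: (row=0, col=4)
  Distance 1: (row=0, col=3), (row=0, col=5), (row=1, col=4)
  Distance 2: (row=0, col=2), (row=0, col=6), (row=1, col=3), (row=1, col=5), (row=2, col=4)
  Distance 3: (row=0, col=1), (row=0, col=7), (row=1, col=2), (row=1, col=6), (row=2, col=3), (row=2, col=5), (row=3, col=4)
  Distance 4: (row=0, col=0), (row=0, col=8), (row=1, col=1), (row=1, col=7), (row=2, col=2), (row=2, col=6), (row=3, col=3), (row=3, col=5), (row=4, col=4)
  Distance 5: (row=0, col=9), (row=1, col=0), (row=1, col=8), (row=2, col=1), (row=2, col=7), (row=3, col=2), (row=3, col=6), (row=4, col=3), (row=4, col=5), (row=5, col=4)
  Distance 6: (row=1, col=9), (row=2, col=8), (row=3, col=1), (row=3, col=7), (row=4, col=2), (row=4, col=6), (row=5, col=3), (row=5, col=5), (row=6, col=4)
  Distance 7: (row=2, col=9), (row=3, col=0), (row=3, col=8), (row=4, col=1), (row=4, col=7), (row=5, col=2), (row=5, col=6), (row=6, col=3), (row=6, col=5), (row=7, col=4)  <- goal reached here
One shortest path (7 moves): (row=0, col=4) -> (row=0, col=5) -> (row=1, col=5) -> (row=2, col=5) -> (row=3, col=5) -> (row=4, col=5) -> (row=5, col=5) -> (row=6, col=5)

Answer: Shortest path length: 7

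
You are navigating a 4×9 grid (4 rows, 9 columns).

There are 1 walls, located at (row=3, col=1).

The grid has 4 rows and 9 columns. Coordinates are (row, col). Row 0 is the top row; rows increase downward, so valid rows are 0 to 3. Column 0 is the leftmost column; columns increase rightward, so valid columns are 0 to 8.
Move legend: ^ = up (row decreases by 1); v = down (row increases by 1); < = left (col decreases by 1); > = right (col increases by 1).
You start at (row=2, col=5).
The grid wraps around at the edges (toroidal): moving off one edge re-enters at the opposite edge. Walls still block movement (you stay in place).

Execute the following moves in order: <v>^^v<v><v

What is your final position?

Answer: Final position: (row=0, col=4)

Derivation:
Start: (row=2, col=5)
  < (left): (row=2, col=5) -> (row=2, col=4)
  v (down): (row=2, col=4) -> (row=3, col=4)
  > (right): (row=3, col=4) -> (row=3, col=5)
  ^ (up): (row=3, col=5) -> (row=2, col=5)
  ^ (up): (row=2, col=5) -> (row=1, col=5)
  v (down): (row=1, col=5) -> (row=2, col=5)
  < (left): (row=2, col=5) -> (row=2, col=4)
  v (down): (row=2, col=4) -> (row=3, col=4)
  > (right): (row=3, col=4) -> (row=3, col=5)
  < (left): (row=3, col=5) -> (row=3, col=4)
  v (down): (row=3, col=4) -> (row=0, col=4)
Final: (row=0, col=4)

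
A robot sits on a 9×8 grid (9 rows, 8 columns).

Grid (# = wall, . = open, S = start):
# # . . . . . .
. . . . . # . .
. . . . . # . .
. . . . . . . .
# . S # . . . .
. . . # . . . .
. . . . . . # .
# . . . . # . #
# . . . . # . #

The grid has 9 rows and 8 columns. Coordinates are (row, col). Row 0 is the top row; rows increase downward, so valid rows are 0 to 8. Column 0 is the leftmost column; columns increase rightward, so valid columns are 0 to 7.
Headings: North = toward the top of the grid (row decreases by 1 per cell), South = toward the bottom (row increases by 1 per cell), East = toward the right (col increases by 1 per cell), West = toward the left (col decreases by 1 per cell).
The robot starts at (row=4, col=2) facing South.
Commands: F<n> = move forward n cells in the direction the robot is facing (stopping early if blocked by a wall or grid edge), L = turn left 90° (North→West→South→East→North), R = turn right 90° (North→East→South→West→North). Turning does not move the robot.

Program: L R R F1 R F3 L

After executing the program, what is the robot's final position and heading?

Start: (row=4, col=2), facing South
  L: turn left, now facing East
  R: turn right, now facing South
  R: turn right, now facing West
  F1: move forward 1, now at (row=4, col=1)
  R: turn right, now facing North
  F3: move forward 3, now at (row=1, col=1)
  L: turn left, now facing West
Final: (row=1, col=1), facing West

Answer: Final position: (row=1, col=1), facing West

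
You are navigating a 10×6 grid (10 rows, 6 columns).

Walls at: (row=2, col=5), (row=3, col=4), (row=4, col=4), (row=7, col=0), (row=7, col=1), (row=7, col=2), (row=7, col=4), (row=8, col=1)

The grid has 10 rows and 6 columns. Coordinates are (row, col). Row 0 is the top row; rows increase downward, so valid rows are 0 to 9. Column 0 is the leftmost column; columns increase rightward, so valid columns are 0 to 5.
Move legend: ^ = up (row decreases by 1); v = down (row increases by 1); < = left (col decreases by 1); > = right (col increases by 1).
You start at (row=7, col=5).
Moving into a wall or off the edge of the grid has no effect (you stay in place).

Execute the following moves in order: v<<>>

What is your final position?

Start: (row=7, col=5)
  v (down): (row=7, col=5) -> (row=8, col=5)
  < (left): (row=8, col=5) -> (row=8, col=4)
  < (left): (row=8, col=4) -> (row=8, col=3)
  > (right): (row=8, col=3) -> (row=8, col=4)
  > (right): (row=8, col=4) -> (row=8, col=5)
Final: (row=8, col=5)

Answer: Final position: (row=8, col=5)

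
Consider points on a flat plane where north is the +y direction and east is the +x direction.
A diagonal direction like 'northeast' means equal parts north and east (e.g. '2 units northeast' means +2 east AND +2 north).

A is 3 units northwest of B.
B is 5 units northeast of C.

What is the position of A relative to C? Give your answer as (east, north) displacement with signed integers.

Place C at the origin (east=0, north=0).
  B is 5 units northeast of C: delta (east=+5, north=+5); B at (east=5, north=5).
  A is 3 units northwest of B: delta (east=-3, north=+3); A at (east=2, north=8).
Therefore A relative to C: (east=2, north=8).

Answer: A is at (east=2, north=8) relative to C.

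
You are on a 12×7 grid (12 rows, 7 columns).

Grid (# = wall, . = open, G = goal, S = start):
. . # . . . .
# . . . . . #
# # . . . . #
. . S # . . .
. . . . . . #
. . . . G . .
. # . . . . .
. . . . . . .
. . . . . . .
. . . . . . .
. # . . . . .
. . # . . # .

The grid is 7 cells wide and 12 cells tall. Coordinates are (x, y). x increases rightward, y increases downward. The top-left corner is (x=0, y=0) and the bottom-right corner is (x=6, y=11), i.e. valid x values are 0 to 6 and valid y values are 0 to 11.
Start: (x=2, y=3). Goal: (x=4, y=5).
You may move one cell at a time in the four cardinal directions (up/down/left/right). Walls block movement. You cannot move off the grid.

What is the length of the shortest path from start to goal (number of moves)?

Answer: Shortest path length: 4

Derivation:
BFS from (x=2, y=3) until reaching (x=4, y=5):
  Distance 0: (x=2, y=3)
  Distance 1: (x=2, y=2), (x=1, y=3), (x=2, y=4)
  Distance 2: (x=2, y=1), (x=3, y=2), (x=0, y=3), (x=1, y=4), (x=3, y=4), (x=2, y=5)
  Distance 3: (x=1, y=1), (x=3, y=1), (x=4, y=2), (x=0, y=4), (x=4, y=4), (x=1, y=5), (x=3, y=5), (x=2, y=6)
  Distance 4: (x=1, y=0), (x=3, y=0), (x=4, y=1), (x=5, y=2), (x=4, y=3), (x=5, y=4), (x=0, y=5), (x=4, y=5), (x=3, y=6), (x=2, y=7)  <- goal reached here
One shortest path (4 moves): (x=2, y=3) -> (x=2, y=4) -> (x=3, y=4) -> (x=4, y=4) -> (x=4, y=5)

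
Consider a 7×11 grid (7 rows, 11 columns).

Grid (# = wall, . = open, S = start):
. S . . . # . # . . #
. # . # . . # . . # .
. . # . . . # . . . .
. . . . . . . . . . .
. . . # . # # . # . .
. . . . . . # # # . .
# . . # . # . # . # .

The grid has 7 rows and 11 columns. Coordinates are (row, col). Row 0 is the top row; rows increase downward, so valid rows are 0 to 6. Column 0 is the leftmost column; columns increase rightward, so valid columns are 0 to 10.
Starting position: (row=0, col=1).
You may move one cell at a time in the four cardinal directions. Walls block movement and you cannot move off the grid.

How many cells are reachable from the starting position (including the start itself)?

BFS flood-fill from (row=0, col=1):
  Distance 0: (row=0, col=1)
  Distance 1: (row=0, col=0), (row=0, col=2)
  Distance 2: (row=0, col=3), (row=1, col=0), (row=1, col=2)
  Distance 3: (row=0, col=4), (row=2, col=0)
  Distance 4: (row=1, col=4), (row=2, col=1), (row=3, col=0)
  Distance 5: (row=1, col=5), (row=2, col=4), (row=3, col=1), (row=4, col=0)
  Distance 6: (row=2, col=3), (row=2, col=5), (row=3, col=2), (row=3, col=4), (row=4, col=1), (row=5, col=0)
  Distance 7: (row=3, col=3), (row=3, col=5), (row=4, col=2), (row=4, col=4), (row=5, col=1)
  Distance 8: (row=3, col=6), (row=5, col=2), (row=5, col=4), (row=6, col=1)
  Distance 9: (row=3, col=7), (row=5, col=3), (row=5, col=5), (row=6, col=2), (row=6, col=4)
  Distance 10: (row=2, col=7), (row=3, col=8), (row=4, col=7)
  Distance 11: (row=1, col=7), (row=2, col=8), (row=3, col=9)
  Distance 12: (row=1, col=8), (row=2, col=9), (row=3, col=10), (row=4, col=9)
  Distance 13: (row=0, col=8), (row=2, col=10), (row=4, col=10), (row=5, col=9)
  Distance 14: (row=0, col=9), (row=1, col=10), (row=5, col=10)
  Distance 15: (row=6, col=10)
Total reachable: 53 (grid has 56 open cells total)

Answer: Reachable cells: 53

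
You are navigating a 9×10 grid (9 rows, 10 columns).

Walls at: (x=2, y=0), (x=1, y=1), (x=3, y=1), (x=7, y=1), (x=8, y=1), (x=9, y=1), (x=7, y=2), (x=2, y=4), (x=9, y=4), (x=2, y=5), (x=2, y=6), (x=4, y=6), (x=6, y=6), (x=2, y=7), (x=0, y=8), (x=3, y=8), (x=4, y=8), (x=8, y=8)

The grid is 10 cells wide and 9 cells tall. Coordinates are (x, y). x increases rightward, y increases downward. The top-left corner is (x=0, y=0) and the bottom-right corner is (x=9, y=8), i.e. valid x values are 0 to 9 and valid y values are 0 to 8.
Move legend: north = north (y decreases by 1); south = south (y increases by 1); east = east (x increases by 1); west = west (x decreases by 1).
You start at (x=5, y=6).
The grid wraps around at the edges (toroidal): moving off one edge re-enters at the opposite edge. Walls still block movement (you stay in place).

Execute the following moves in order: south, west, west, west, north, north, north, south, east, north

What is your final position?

Start: (x=5, y=6)
  south (south): (x=5, y=6) -> (x=5, y=7)
  west (west): (x=5, y=7) -> (x=4, y=7)
  west (west): (x=4, y=7) -> (x=3, y=7)
  west (west): blocked, stay at (x=3, y=7)
  north (north): (x=3, y=7) -> (x=3, y=6)
  north (north): (x=3, y=6) -> (x=3, y=5)
  north (north): (x=3, y=5) -> (x=3, y=4)
  south (south): (x=3, y=4) -> (x=3, y=5)
  east (east): (x=3, y=5) -> (x=4, y=5)
  north (north): (x=4, y=5) -> (x=4, y=4)
Final: (x=4, y=4)

Answer: Final position: (x=4, y=4)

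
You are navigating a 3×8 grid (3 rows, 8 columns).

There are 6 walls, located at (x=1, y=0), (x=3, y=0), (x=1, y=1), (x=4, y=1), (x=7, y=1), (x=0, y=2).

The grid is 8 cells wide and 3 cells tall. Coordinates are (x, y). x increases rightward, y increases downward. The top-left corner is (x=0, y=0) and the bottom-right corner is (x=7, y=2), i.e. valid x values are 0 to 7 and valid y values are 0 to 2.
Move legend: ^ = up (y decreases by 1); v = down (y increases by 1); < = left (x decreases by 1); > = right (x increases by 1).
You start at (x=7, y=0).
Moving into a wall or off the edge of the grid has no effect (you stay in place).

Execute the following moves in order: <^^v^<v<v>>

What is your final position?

Start: (x=7, y=0)
  < (left): (x=7, y=0) -> (x=6, y=0)
  ^ (up): blocked, stay at (x=6, y=0)
  ^ (up): blocked, stay at (x=6, y=0)
  v (down): (x=6, y=0) -> (x=6, y=1)
  ^ (up): (x=6, y=1) -> (x=6, y=0)
  < (left): (x=6, y=0) -> (x=5, y=0)
  v (down): (x=5, y=0) -> (x=5, y=1)
  < (left): blocked, stay at (x=5, y=1)
  v (down): (x=5, y=1) -> (x=5, y=2)
  > (right): (x=5, y=2) -> (x=6, y=2)
  > (right): (x=6, y=2) -> (x=7, y=2)
Final: (x=7, y=2)

Answer: Final position: (x=7, y=2)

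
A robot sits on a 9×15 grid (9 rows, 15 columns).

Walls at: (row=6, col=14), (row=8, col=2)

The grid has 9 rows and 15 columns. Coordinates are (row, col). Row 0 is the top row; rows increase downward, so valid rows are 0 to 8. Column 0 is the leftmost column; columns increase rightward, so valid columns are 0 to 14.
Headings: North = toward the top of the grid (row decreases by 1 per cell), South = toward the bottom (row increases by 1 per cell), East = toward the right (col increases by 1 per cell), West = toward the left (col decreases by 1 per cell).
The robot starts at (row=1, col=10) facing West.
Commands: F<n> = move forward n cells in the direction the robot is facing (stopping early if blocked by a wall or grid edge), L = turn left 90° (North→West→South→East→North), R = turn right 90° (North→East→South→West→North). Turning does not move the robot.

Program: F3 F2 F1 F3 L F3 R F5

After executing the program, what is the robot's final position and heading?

Answer: Final position: (row=4, col=0), facing West

Derivation:
Start: (row=1, col=10), facing West
  F3: move forward 3, now at (row=1, col=7)
  F2: move forward 2, now at (row=1, col=5)
  F1: move forward 1, now at (row=1, col=4)
  F3: move forward 3, now at (row=1, col=1)
  L: turn left, now facing South
  F3: move forward 3, now at (row=4, col=1)
  R: turn right, now facing West
  F5: move forward 1/5 (blocked), now at (row=4, col=0)
Final: (row=4, col=0), facing West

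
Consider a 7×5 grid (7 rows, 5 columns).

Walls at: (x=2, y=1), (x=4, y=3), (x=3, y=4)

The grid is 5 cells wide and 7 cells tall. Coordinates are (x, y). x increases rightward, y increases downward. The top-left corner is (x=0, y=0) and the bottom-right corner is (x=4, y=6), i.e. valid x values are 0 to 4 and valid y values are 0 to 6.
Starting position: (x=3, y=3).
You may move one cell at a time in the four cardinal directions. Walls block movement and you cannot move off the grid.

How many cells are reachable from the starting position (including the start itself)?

BFS flood-fill from (x=3, y=3):
  Distance 0: (x=3, y=3)
  Distance 1: (x=3, y=2), (x=2, y=3)
  Distance 2: (x=3, y=1), (x=2, y=2), (x=4, y=2), (x=1, y=3), (x=2, y=4)
  Distance 3: (x=3, y=0), (x=4, y=1), (x=1, y=2), (x=0, y=3), (x=1, y=4), (x=2, y=5)
  Distance 4: (x=2, y=0), (x=4, y=0), (x=1, y=1), (x=0, y=2), (x=0, y=4), (x=1, y=5), (x=3, y=5), (x=2, y=6)
  Distance 5: (x=1, y=0), (x=0, y=1), (x=0, y=5), (x=4, y=5), (x=1, y=6), (x=3, y=6)
  Distance 6: (x=0, y=0), (x=4, y=4), (x=0, y=6), (x=4, y=6)
Total reachable: 32 (grid has 32 open cells total)

Answer: Reachable cells: 32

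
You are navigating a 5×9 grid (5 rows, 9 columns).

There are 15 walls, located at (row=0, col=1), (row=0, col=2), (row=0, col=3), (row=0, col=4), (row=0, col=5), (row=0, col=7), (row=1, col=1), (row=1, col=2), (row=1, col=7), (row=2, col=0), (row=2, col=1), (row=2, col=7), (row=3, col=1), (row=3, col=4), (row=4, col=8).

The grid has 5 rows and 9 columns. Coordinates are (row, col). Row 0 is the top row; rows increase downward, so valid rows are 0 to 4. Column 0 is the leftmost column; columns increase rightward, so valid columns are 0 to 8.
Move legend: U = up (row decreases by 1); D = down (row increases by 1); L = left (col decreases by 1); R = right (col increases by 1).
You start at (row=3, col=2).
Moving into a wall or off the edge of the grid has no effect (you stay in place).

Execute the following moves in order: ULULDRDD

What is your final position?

Answer: Final position: (row=4, col=3)

Derivation:
Start: (row=3, col=2)
  U (up): (row=3, col=2) -> (row=2, col=2)
  L (left): blocked, stay at (row=2, col=2)
  U (up): blocked, stay at (row=2, col=2)
  L (left): blocked, stay at (row=2, col=2)
  D (down): (row=2, col=2) -> (row=3, col=2)
  R (right): (row=3, col=2) -> (row=3, col=3)
  D (down): (row=3, col=3) -> (row=4, col=3)
  D (down): blocked, stay at (row=4, col=3)
Final: (row=4, col=3)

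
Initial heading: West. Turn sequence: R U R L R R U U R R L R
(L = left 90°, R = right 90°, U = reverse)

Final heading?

Answer: Final heading: South

Derivation:
Start: West
  R (right (90° clockwise)) -> North
  U (U-turn (180°)) -> South
  R (right (90° clockwise)) -> West
  L (left (90° counter-clockwise)) -> South
  R (right (90° clockwise)) -> West
  R (right (90° clockwise)) -> North
  U (U-turn (180°)) -> South
  U (U-turn (180°)) -> North
  R (right (90° clockwise)) -> East
  R (right (90° clockwise)) -> South
  L (left (90° counter-clockwise)) -> East
  R (right (90° clockwise)) -> South
Final: South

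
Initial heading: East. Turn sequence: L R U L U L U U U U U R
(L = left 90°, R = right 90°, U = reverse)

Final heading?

Start: East
  L (left (90° counter-clockwise)) -> North
  R (right (90° clockwise)) -> East
  U (U-turn (180°)) -> West
  L (left (90° counter-clockwise)) -> South
  U (U-turn (180°)) -> North
  L (left (90° counter-clockwise)) -> West
  U (U-turn (180°)) -> East
  U (U-turn (180°)) -> West
  U (U-turn (180°)) -> East
  U (U-turn (180°)) -> West
  U (U-turn (180°)) -> East
  R (right (90° clockwise)) -> South
Final: South

Answer: Final heading: South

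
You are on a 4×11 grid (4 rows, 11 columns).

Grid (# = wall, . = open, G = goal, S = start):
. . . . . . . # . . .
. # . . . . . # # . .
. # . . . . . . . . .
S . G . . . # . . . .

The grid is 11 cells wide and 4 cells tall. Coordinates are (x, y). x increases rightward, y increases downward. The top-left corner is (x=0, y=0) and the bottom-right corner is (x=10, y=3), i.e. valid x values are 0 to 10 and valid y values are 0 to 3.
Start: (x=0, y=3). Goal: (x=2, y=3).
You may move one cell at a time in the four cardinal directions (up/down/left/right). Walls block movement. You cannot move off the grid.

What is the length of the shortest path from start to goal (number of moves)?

Answer: Shortest path length: 2

Derivation:
BFS from (x=0, y=3) until reaching (x=2, y=3):
  Distance 0: (x=0, y=3)
  Distance 1: (x=0, y=2), (x=1, y=3)
  Distance 2: (x=0, y=1), (x=2, y=3)  <- goal reached here
One shortest path (2 moves): (x=0, y=3) -> (x=1, y=3) -> (x=2, y=3)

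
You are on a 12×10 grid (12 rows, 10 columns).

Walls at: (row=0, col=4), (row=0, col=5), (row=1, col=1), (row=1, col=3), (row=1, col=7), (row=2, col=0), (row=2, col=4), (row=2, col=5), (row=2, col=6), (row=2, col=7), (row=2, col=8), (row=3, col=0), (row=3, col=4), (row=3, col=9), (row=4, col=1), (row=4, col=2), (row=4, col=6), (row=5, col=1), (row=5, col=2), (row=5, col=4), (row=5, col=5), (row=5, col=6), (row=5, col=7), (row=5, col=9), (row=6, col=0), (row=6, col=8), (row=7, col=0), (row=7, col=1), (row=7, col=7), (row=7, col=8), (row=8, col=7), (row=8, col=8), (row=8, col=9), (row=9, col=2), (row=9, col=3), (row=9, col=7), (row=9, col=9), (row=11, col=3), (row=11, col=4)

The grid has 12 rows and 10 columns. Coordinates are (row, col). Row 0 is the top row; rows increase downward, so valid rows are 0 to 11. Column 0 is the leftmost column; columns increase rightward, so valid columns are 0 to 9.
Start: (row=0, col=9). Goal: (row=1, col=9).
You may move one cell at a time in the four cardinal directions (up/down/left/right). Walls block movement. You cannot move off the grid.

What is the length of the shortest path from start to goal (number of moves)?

Answer: Shortest path length: 1

Derivation:
BFS from (row=0, col=9) until reaching (row=1, col=9):
  Distance 0: (row=0, col=9)
  Distance 1: (row=0, col=8), (row=1, col=9)  <- goal reached here
One shortest path (1 moves): (row=0, col=9) -> (row=1, col=9)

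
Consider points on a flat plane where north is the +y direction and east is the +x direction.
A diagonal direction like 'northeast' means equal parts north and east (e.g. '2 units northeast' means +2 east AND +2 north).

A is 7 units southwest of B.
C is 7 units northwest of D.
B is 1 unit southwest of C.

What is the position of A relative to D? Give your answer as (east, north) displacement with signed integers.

Place D at the origin (east=0, north=0).
  C is 7 units northwest of D: delta (east=-7, north=+7); C at (east=-7, north=7).
  B is 1 unit southwest of C: delta (east=-1, north=-1); B at (east=-8, north=6).
  A is 7 units southwest of B: delta (east=-7, north=-7); A at (east=-15, north=-1).
Therefore A relative to D: (east=-15, north=-1).

Answer: A is at (east=-15, north=-1) relative to D.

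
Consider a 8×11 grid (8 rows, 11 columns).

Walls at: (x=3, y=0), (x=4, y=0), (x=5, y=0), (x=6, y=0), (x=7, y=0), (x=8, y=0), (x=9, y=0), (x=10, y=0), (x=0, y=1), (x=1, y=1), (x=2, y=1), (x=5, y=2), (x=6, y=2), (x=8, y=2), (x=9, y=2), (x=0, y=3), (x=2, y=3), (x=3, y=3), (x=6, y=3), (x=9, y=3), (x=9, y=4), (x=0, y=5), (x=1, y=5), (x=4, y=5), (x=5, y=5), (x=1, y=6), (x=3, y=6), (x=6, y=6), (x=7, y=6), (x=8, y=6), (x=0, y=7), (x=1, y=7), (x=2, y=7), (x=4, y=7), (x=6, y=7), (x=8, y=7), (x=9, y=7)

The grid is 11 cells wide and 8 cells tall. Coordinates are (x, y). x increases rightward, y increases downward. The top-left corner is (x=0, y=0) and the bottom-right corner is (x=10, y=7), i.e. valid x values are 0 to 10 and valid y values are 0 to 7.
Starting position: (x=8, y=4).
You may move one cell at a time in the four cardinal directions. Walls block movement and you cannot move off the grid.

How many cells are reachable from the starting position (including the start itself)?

Answer: Reachable cells: 42

Derivation:
BFS flood-fill from (x=8, y=4):
  Distance 0: (x=8, y=4)
  Distance 1: (x=8, y=3), (x=7, y=4), (x=8, y=5)
  Distance 2: (x=7, y=3), (x=6, y=4), (x=7, y=5), (x=9, y=5)
  Distance 3: (x=7, y=2), (x=5, y=4), (x=6, y=5), (x=10, y=5), (x=9, y=6)
  Distance 4: (x=7, y=1), (x=5, y=3), (x=4, y=4), (x=10, y=4), (x=10, y=6)
  Distance 5: (x=6, y=1), (x=8, y=1), (x=4, y=3), (x=10, y=3), (x=3, y=4), (x=10, y=7)
  Distance 6: (x=5, y=1), (x=9, y=1), (x=4, y=2), (x=10, y=2), (x=2, y=4), (x=3, y=5)
  Distance 7: (x=4, y=1), (x=10, y=1), (x=3, y=2), (x=1, y=4), (x=2, y=5)
  Distance 8: (x=3, y=1), (x=2, y=2), (x=1, y=3), (x=0, y=4), (x=2, y=6)
  Distance 9: (x=1, y=2)
  Distance 10: (x=0, y=2)
Total reachable: 42 (grid has 51 open cells total)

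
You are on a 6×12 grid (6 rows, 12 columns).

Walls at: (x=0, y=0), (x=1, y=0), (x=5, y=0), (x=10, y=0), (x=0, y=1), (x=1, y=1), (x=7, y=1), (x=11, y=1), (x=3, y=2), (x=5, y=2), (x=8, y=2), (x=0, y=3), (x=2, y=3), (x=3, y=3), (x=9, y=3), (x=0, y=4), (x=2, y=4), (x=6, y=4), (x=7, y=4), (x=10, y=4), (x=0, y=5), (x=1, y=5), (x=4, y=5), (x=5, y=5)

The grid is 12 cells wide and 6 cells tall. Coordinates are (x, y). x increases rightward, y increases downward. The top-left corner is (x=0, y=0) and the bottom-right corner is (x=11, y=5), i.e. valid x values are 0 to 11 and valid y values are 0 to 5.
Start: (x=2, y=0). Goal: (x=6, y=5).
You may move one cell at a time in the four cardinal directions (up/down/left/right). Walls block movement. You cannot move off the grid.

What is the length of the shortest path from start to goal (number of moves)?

BFS from (x=2, y=0) until reaching (x=6, y=5):
  Distance 0: (x=2, y=0)
  Distance 1: (x=3, y=0), (x=2, y=1)
  Distance 2: (x=4, y=0), (x=3, y=1), (x=2, y=2)
  Distance 3: (x=4, y=1), (x=1, y=2)
  Distance 4: (x=5, y=1), (x=0, y=2), (x=4, y=2), (x=1, y=3)
  Distance 5: (x=6, y=1), (x=4, y=3), (x=1, y=4)
  Distance 6: (x=6, y=0), (x=6, y=2), (x=5, y=3), (x=4, y=4)
  Distance 7: (x=7, y=0), (x=7, y=2), (x=6, y=3), (x=3, y=4), (x=5, y=4)
  Distance 8: (x=8, y=0), (x=7, y=3), (x=3, y=5)
  Distance 9: (x=9, y=0), (x=8, y=1), (x=8, y=3), (x=2, y=5)
  Distance 10: (x=9, y=1), (x=8, y=4)
  Distance 11: (x=10, y=1), (x=9, y=2), (x=9, y=4), (x=8, y=5)
  Distance 12: (x=10, y=2), (x=7, y=5), (x=9, y=5)
  Distance 13: (x=11, y=2), (x=10, y=3), (x=6, y=5), (x=10, y=5)  <- goal reached here
One shortest path (13 moves): (x=2, y=0) -> (x=3, y=0) -> (x=4, y=0) -> (x=4, y=1) -> (x=5, y=1) -> (x=6, y=1) -> (x=6, y=2) -> (x=7, y=2) -> (x=7, y=3) -> (x=8, y=3) -> (x=8, y=4) -> (x=8, y=5) -> (x=7, y=5) -> (x=6, y=5)

Answer: Shortest path length: 13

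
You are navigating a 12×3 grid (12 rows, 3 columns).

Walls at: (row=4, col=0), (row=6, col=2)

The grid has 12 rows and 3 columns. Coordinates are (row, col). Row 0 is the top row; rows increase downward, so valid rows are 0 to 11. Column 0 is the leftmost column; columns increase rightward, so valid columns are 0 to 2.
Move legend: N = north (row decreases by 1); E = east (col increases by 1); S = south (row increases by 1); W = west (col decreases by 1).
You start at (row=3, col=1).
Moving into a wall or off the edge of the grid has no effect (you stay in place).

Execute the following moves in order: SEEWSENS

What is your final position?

Answer: Final position: (row=5, col=2)

Derivation:
Start: (row=3, col=1)
  S (south): (row=3, col=1) -> (row=4, col=1)
  E (east): (row=4, col=1) -> (row=4, col=2)
  E (east): blocked, stay at (row=4, col=2)
  W (west): (row=4, col=2) -> (row=4, col=1)
  S (south): (row=4, col=1) -> (row=5, col=1)
  E (east): (row=5, col=1) -> (row=5, col=2)
  N (north): (row=5, col=2) -> (row=4, col=2)
  S (south): (row=4, col=2) -> (row=5, col=2)
Final: (row=5, col=2)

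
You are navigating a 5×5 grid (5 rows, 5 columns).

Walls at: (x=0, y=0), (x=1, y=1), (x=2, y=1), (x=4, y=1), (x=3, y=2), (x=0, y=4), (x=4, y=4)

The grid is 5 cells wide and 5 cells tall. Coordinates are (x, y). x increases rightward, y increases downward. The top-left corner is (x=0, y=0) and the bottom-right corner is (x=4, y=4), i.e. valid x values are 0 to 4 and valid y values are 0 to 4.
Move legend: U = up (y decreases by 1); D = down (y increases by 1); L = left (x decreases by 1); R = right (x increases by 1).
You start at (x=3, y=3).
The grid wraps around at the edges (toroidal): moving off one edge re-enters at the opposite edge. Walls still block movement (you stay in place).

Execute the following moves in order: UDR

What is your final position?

Start: (x=3, y=3)
  U (up): blocked, stay at (x=3, y=3)
  D (down): (x=3, y=3) -> (x=3, y=4)
  R (right): blocked, stay at (x=3, y=4)
Final: (x=3, y=4)

Answer: Final position: (x=3, y=4)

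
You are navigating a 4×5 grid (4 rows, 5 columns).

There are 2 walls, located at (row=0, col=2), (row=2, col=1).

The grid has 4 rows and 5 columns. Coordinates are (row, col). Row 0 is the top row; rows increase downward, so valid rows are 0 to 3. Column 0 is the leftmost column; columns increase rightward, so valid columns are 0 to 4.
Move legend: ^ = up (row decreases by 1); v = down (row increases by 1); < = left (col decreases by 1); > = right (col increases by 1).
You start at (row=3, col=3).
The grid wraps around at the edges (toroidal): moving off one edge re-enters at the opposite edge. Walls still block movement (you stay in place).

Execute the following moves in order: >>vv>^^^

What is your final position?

Start: (row=3, col=3)
  > (right): (row=3, col=3) -> (row=3, col=4)
  > (right): (row=3, col=4) -> (row=3, col=0)
  v (down): (row=3, col=0) -> (row=0, col=0)
  v (down): (row=0, col=0) -> (row=1, col=0)
  > (right): (row=1, col=0) -> (row=1, col=1)
  ^ (up): (row=1, col=1) -> (row=0, col=1)
  ^ (up): (row=0, col=1) -> (row=3, col=1)
  ^ (up): blocked, stay at (row=3, col=1)
Final: (row=3, col=1)

Answer: Final position: (row=3, col=1)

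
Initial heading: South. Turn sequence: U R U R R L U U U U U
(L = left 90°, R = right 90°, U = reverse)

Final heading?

Answer: Final heading: South

Derivation:
Start: South
  U (U-turn (180°)) -> North
  R (right (90° clockwise)) -> East
  U (U-turn (180°)) -> West
  R (right (90° clockwise)) -> North
  R (right (90° clockwise)) -> East
  L (left (90° counter-clockwise)) -> North
  U (U-turn (180°)) -> South
  U (U-turn (180°)) -> North
  U (U-turn (180°)) -> South
  U (U-turn (180°)) -> North
  U (U-turn (180°)) -> South
Final: South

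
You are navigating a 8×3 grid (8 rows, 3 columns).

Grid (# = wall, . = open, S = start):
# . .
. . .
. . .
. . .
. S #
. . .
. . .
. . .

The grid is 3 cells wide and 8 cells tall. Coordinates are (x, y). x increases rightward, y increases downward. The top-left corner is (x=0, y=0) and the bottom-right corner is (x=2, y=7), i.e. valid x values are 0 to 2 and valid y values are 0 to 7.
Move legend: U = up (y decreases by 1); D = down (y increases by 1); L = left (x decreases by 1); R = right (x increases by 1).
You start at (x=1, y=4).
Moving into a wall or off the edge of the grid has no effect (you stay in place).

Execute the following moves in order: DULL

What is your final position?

Answer: Final position: (x=0, y=4)

Derivation:
Start: (x=1, y=4)
  D (down): (x=1, y=4) -> (x=1, y=5)
  U (up): (x=1, y=5) -> (x=1, y=4)
  L (left): (x=1, y=4) -> (x=0, y=4)
  L (left): blocked, stay at (x=0, y=4)
Final: (x=0, y=4)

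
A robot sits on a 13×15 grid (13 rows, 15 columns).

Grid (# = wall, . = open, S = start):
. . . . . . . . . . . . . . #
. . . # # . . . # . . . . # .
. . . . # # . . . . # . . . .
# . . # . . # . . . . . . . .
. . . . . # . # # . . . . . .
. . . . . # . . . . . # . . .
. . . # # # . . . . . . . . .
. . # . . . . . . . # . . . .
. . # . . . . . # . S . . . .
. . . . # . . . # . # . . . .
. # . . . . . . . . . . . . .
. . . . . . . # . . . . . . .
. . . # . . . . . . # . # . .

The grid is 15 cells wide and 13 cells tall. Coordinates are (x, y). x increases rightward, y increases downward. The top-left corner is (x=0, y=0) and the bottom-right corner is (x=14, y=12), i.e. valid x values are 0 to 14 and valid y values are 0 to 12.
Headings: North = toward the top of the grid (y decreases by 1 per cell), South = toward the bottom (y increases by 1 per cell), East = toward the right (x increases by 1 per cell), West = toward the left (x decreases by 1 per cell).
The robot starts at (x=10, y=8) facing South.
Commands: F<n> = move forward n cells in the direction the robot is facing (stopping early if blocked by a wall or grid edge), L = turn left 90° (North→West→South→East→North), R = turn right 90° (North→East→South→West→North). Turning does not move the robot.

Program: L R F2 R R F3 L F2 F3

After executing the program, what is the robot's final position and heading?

Start: (x=10, y=8), facing South
  L: turn left, now facing East
  R: turn right, now facing South
  F2: move forward 0/2 (blocked), now at (x=10, y=8)
  R: turn right, now facing West
  R: turn right, now facing North
  F3: move forward 0/3 (blocked), now at (x=10, y=8)
  L: turn left, now facing West
  F2: move forward 1/2 (blocked), now at (x=9, y=8)
  F3: move forward 0/3 (blocked), now at (x=9, y=8)
Final: (x=9, y=8), facing West

Answer: Final position: (x=9, y=8), facing West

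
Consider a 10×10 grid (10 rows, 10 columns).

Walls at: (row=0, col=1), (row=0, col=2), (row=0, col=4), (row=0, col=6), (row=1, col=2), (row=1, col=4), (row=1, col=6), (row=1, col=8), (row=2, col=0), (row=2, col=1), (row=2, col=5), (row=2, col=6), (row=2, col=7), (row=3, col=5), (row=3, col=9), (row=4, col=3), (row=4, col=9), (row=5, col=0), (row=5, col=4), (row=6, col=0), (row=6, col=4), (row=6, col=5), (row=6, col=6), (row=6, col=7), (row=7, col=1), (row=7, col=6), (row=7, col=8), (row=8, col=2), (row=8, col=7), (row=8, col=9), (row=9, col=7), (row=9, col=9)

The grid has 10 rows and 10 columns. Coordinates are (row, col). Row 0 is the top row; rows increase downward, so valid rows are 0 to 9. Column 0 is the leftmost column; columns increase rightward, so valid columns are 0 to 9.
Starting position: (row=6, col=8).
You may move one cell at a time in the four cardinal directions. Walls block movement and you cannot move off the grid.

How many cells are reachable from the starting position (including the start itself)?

BFS flood-fill from (row=6, col=8):
  Distance 0: (row=6, col=8)
  Distance 1: (row=5, col=8), (row=6, col=9)
  Distance 2: (row=4, col=8), (row=5, col=7), (row=5, col=9), (row=7, col=9)
  Distance 3: (row=3, col=8), (row=4, col=7), (row=5, col=6)
  Distance 4: (row=2, col=8), (row=3, col=7), (row=4, col=6), (row=5, col=5)
  Distance 5: (row=2, col=9), (row=3, col=6), (row=4, col=5)
  Distance 6: (row=1, col=9), (row=4, col=4)
  Distance 7: (row=0, col=9), (row=3, col=4)
  Distance 8: (row=0, col=8), (row=2, col=4), (row=3, col=3)
  Distance 9: (row=0, col=7), (row=2, col=3), (row=3, col=2)
  Distance 10: (row=1, col=3), (row=1, col=7), (row=2, col=2), (row=3, col=1), (row=4, col=2)
  Distance 11: (row=0, col=3), (row=3, col=0), (row=4, col=1), (row=5, col=2)
  Distance 12: (row=4, col=0), (row=5, col=1), (row=5, col=3), (row=6, col=2)
  Distance 13: (row=6, col=1), (row=6, col=3), (row=7, col=2)
  Distance 14: (row=7, col=3)
  Distance 15: (row=7, col=4), (row=8, col=3)
  Distance 16: (row=7, col=5), (row=8, col=4), (row=9, col=3)
  Distance 17: (row=8, col=5), (row=9, col=2), (row=9, col=4)
  Distance 18: (row=8, col=6), (row=9, col=1), (row=9, col=5)
  Distance 19: (row=8, col=1), (row=9, col=0), (row=9, col=6)
  Distance 20: (row=8, col=0)
  Distance 21: (row=7, col=0)
Total reachable: 60 (grid has 68 open cells total)

Answer: Reachable cells: 60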